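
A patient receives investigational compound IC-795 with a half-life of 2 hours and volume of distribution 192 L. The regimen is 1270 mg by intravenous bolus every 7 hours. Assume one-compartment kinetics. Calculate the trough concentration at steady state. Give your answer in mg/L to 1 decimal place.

k = ln2/t½ = ln2/2 ≈ 0.346574 h⁻¹; fraction remaining f = e^(−kτ) = e^(−0.346574×7) ≈ 0.0884.
At steady state, accumulation factor R = 1/(1 − e^(−kτ)) ≈ 1.0970.
Each bolus raises the concentration by D/Vd = 1270/192 ≈ 6.615 mg/L.
Cmax,ss = C₀/(1 − f) ≈ 6.615/0.9116 ≈ 7.256 mg/L.
Steady-state trough Cmin,ss = Cmax,ss·f ≈ 7.256 × 0.0884 ≈ 0.641 mg/L.

0.6 mg/L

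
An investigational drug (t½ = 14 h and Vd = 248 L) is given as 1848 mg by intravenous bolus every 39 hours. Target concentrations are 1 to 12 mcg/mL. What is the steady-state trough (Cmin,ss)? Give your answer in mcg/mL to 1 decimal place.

Over one 39-h interval, 39/14 ≈ 2.7857 half-lives elapse, leaving f ≈ 0.1450 of each dose.
Accumulation ratio R = 1/(1 − f) ≈ 1/0.8550 ≈ 1.1696.
Single-dose peak C₀ = D/Vd = 1848/248 ≈ 7.452 mcg/mL.
Cmax,ss = C₀/(1 − f) ≈ 7.452/0.8550 ≈ 8.716 mcg/mL.
One interval later, Cmin,ss = Cmax,ss·e^(−kτ) ≈ 8.716 × 0.1450 ≈ 1.264 mcg/mL.
Trough 1.3 mcg/mL vs MEC 1 mcg/mL: adequate.

1.3 mcg/mL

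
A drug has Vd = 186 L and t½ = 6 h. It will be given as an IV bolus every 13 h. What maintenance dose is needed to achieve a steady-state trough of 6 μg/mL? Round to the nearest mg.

τ/t½ = 13/6 ≈ 2.1667, so f = (1/2)^(13/6) ≈ 0.222725.
Cmin,ss = (D/Vd)·f/(1−f), so D = Cmin,ss·Vd·(1−f)/f.
D = 6 × 186 × (1−f)/f ≈ 6 × 186 × 3.48984 ≈ 3894.66 mg.

3895 mg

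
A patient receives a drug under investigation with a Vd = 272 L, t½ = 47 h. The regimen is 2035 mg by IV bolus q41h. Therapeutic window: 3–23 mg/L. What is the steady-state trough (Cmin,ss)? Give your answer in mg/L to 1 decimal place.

9.0 mg/L

Over one 41-h interval, 41/47 ≈ 0.87234 half-lives elapse, leaving f ≈ 0.5463 of each dose.
Each bolus raises the concentration by D/Vd = 2035/272 ≈ 7.482 mg/L.
Steady-state trough Cmin,ss = C₀·f/(1−f) ≈ 7.482 × 0.5463/0.4537 ≈ 9.009 mg/L.
Trough 9.0 mg/L vs MEC 3 mg/L: adequate.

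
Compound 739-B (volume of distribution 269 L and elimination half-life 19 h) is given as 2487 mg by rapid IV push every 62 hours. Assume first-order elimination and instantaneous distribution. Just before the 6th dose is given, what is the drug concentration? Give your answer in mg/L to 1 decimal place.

1.1 mg/L

f = (1/2)^(τ/t½) = (1/2)^(62/19) ≈ 0.1042.
C₀ = D/Vd = 2487/269 ≈ 9.245 mg/L.
Before the 6th dose, 5 doses have been given. Superposition: Cmin = C₀·(f + f² + … + f^5).
≈ 9.245 × (0.1042 + 0.0109 + 0.0011 + 0.0001 + 0.0000) ≈ 9.245 × 0.1163 ≈ 1.075 mg/L.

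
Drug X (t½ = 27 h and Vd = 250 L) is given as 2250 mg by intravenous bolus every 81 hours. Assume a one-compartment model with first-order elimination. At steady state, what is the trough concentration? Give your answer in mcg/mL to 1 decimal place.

The dosing interval is 3 half-lives, so f = 2^(−3) = 0.125.
At steady state, R = 1/(1 − 0.125) = 8/7.
Single-dose peak C₀ = D/Vd = 2250/250 = 9 mcg/mL.
Steady-state peak Cmax,ss = C₀·R = 9 × 8/7 ≈ 10.286 mcg/mL.
Steady-state trough Cmin,ss = Cmax,ss·f ≈ 10.286 × 0.125 ≈ 1.286 mcg/mL.

1.3 mcg/mL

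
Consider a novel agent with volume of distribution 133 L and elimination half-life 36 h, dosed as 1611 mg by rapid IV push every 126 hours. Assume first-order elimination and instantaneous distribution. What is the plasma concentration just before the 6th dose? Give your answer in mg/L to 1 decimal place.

f = (1/2)^(τ/t½) = (1/2)^(126/36) ≈ 0.0884.
C₀ = D/Vd = 1611/133 ≈ 12.113 mg/L.
Before the 6th dose, 5 doses have been given. Superposition: Cmin = C₀·(f + f² + … + f^5).
≈ 12.113 × (0.0884 + 0.0078 + 0.0007 + 0.0001 + 0.0000) ≈ 12.113 × 0.0970 ≈ 1.175 mg/L.

1.2 mg/L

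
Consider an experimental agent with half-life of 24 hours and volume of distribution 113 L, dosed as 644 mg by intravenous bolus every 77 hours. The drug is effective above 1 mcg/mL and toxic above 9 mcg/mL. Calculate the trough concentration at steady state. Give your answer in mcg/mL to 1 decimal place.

0.7 mcg/mL

Over one 77-h interval, 77/24 ≈ 3.2083 half-lives elapse, leaving f ≈ 0.1082 of each dose.
Each bolus raises the concentration by D/Vd = 644/113 ≈ 5.699 mcg/mL.
Steady-state trough Cmin,ss = C₀·f/(1−f) ≈ 5.699 × 0.1082/0.8918 ≈ 0.691 mcg/mL.
Trough 0.7 mcg/mL vs MEC 1 mcg/mL: subtherapeutic.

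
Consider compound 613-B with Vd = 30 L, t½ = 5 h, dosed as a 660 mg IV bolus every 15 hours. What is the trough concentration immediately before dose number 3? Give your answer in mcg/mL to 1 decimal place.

3.1 mcg/mL

f = (1/2)^(τ/t½) = (1/2)^(15/5) ≈ 0.1250.
C₀ = D/Vd = 660/30 ≈ 22.000 mcg/mL.
Before the 3rd dose, 2 doses have been given. Superposition: Cmin = C₀·(f + f²).
≈ 22.000 × (0.1250 + 0.0156) ≈ 22.000 × 0.1406 ≈ 3.093 mcg/mL.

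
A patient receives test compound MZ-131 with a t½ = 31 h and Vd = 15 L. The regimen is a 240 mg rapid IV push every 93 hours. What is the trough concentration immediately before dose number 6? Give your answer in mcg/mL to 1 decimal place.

2.3 mcg/mL

f = (1/2)^(τ/t½) = (1/2)^(93/31) ≈ 0.1250.
C₀ = D/Vd = 240/15 ≈ 16.000 mcg/mL.
Before the 6th dose, 5 doses have been given. Superposition: Cmin = C₀·(f + f² + … + f^5).
≈ 16.000 × (0.1250 + 0.0156 + 0.0020 + 0.0002 + 0.0000) ≈ 16.000 × 0.1428 ≈ 2.285 mcg/mL.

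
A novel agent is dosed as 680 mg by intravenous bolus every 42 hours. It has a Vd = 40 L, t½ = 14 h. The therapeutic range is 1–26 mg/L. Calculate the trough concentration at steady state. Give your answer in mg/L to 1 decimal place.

2.4 mg/L

The dosing interval is 3 half-lives, so f = 2^(−3) = 0.125.
At steady state, R = 1/(1 − 0.125) = 8/7.
Single-dose peak C₀ = D/Vd = 680/40 = 17 mg/L.
Steady-state peak Cmax,ss = C₀·R = 17 × 8/7 ≈ 19.429 mg/L.
Steady-state trough Cmin,ss = Cmax,ss·f ≈ 19.429 × 0.125 ≈ 2.429 mg/L.
Trough 2.4 mg/L vs MEC 1 mg/L: adequate.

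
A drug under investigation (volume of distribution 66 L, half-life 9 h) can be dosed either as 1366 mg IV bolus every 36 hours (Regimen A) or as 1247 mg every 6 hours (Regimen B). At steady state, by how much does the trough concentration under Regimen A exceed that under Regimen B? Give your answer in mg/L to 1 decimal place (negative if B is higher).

Regimen A: f = (1/2)^(36/9) ≈ 0.0625; Cmin,ss = (1366/66)·f/(1−f) ≈ 1.380 mg/L.
Regimen B: f = (1/2)^(6/9) ≈ 0.6300; Cmin,ss = (1247/66)·f/(1−f) ≈ 32.171 mg/L.
Difference ≈ 1.380 − 32.171 ≈ -30.791 mg/L.

-30.8 mg/L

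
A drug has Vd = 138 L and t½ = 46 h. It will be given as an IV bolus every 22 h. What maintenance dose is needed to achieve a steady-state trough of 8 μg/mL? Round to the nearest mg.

434 mg

τ/t½ = 22/46 ≈ 0.47826, so f = (1/2)^(22/46) ≈ 0.717842.
Cmin,ss = (D/Vd)·f/(1−f), so D = Cmin,ss·Vd·(1−f)/f.
D = 8 × 138 × (1−f)/f ≈ 8 × 138 × 0.39306 ≈ 433.94 mg.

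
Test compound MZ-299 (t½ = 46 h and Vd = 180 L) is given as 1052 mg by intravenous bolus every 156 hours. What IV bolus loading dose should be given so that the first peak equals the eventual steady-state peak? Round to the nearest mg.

1163 mg

f = (1/2)^(156/46) ≈ 0.095305; accumulation ratio R = 1/(1−f) ≈ 1.10534.
Loading dose to hit Cmax,ss on first dose: D_load = D_maint·R ≈ 1052 × 1.10534 ≈ 1162.82 mg.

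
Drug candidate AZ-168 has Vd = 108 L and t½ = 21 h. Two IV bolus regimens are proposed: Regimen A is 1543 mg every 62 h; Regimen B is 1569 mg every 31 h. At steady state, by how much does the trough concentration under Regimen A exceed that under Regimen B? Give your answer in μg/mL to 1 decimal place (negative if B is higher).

-6.0 μg/mL

Regimen A: f = (1/2)^(62/21) ≈ 0.1292; Cmin,ss = (1543/108)·f/(1−f) ≈ 2.120 μg/mL.
Regimen B: f = (1/2)^(31/21) ≈ 0.3594; Cmin,ss = (1569/108)·f/(1−f) ≈ 8.151 μg/mL.
Difference ≈ 2.120 − 8.151 ≈ -6.031 μg/mL.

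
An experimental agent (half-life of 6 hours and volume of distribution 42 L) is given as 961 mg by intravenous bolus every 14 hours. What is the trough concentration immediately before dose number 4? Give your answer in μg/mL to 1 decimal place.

f = (1/2)^(τ/t½) = (1/2)^(14/6) ≈ 0.1984.
C₀ = D/Vd = 961/42 ≈ 22.881 μg/mL.
Before the 4th dose, 3 doses have been given. Superposition: Cmin = C₀·(f + f² + … + f^3).
≈ 22.881 × (0.1984 + 0.0394 + 0.0078) ≈ 22.881 × 0.2456 ≈ 5.620 μg/mL.

5.6 μg/mL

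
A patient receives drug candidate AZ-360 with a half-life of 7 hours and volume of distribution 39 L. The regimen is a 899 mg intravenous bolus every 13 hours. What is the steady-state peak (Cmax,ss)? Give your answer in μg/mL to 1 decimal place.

Over one 13-h interval, 13/7 ≈ 1.8571 half-lives elapse, leaving f ≈ 0.2760 of each dose.
Accumulation ratio R = 1/(1 − f) ≈ 1/0.7240 ≈ 1.3812.
Single-dose peak C₀ = D/Vd = 899/39 ≈ 23.051 μg/mL.
Steady-state peak Cmax,ss = C₀·R ≈ 23.051 × 1.3812 ≈ 31.838 μg/mL.

31.8 μg/mL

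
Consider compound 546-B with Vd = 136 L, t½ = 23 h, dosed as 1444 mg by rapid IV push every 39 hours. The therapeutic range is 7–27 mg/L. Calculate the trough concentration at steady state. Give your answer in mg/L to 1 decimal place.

4.7 mg/L

τ/t½ = 39/23 ≈ 1.6957, so fraction remaining f = (1/2)^(39/23) ≈ 0.3087.
At steady state, accumulation factor R = 1/(1 − e^(−kτ)) ≈ 1.4465.
Single-dose peak C₀ = D/Vd = 1444/136 ≈ 10.618 mg/L.
Cmax,ss = C₀/(1 − f) ≈ 10.618/0.6913 ≈ 15.359 mg/L.
Steady-state trough Cmin,ss = Cmax,ss·f ≈ 15.359 × 0.3087 ≈ 4.741 mg/L.
Trough 4.7 mg/L vs MEC 7 mg/L: subtherapeutic.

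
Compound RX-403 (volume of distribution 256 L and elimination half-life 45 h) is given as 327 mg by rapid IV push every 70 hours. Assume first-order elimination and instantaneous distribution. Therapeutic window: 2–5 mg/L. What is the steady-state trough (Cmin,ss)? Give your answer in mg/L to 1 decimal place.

Over one 70-h interval, 70/45 ≈ 1.5556 half-lives elapse, leaving f ≈ 0.3402 of each dose.
At steady state, accumulation factor R = 1/(1 − e^(−kτ)) ≈ 1.5156.
Single-dose peak C₀ = D/Vd = 327/256 ≈ 1.277 mg/L.
Steady-state peak Cmax,ss = C₀·R ≈ 1.277 × 1.5156 ≈ 1.935 mg/L.
One interval later, Cmin,ss = Cmax,ss·e^(−kτ) ≈ 1.935 × 0.3402 ≈ 0.658 mg/L.
Trough 0.7 mg/L vs MEC 2 mg/L: subtherapeutic.

0.7 mg/L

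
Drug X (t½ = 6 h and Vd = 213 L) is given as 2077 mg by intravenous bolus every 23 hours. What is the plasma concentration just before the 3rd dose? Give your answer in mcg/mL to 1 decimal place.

0.7 mcg/mL

f = (1/2)^(τ/t½) = (1/2)^(23/6) ≈ 0.0702.
C₀ = D/Vd = 2077/213 ≈ 9.751 mcg/mL.
Before the 3rd dose, 2 doses have been given. Superposition: Cmin = C₀·(f + f²).
≈ 9.751 × (0.0702 + 0.0049) ≈ 9.751 × 0.0751 ≈ 0.732 mcg/mL.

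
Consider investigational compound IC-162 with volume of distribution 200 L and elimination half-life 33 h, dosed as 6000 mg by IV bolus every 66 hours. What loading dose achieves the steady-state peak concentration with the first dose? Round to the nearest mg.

f = (1/2)^(66/33) ≈ 0.250000; accumulation ratio R = 1/(1−f) ≈ 1.33333.
Loading dose to hit Cmax,ss on first dose: D_load = D_maint·R ≈ 6000 × 1.33333 ≈ 7999.98 mg.

8000 mg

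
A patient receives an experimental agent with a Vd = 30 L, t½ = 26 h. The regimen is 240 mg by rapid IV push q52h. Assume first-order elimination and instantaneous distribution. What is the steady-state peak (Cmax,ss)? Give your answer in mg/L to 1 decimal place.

10.7 mg/L

The dosing interval is 2 half-lives, so f = 2^(−2) = 0.25.
At steady state, R = 1/(1 − 0.25) = 4/3.
Single-dose peak C₀ = D/Vd = 240/30 = 8 mg/L.
Steady-state peak Cmax,ss = C₀·R = 8 × 4/3 ≈ 10.667 mg/L.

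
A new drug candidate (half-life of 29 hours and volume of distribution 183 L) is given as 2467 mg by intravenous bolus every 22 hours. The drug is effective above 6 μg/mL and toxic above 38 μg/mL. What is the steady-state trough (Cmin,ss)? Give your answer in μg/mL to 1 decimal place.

k = ln2/t½ = ln2/29 ≈ 0.023902 h⁻¹; fraction remaining f = e^(−kτ) = e^(−0.023902×22) ≈ 0.5911.
Single-dose peak C₀ = D/Vd = 2467/183 ≈ 13.481 μg/mL.
Steady-state trough Cmin,ss = C₀·f/(1−f) ≈ 13.481 × 0.5911/0.4089 ≈ 19.488 μg/mL.
Trough 19.5 μg/mL vs MEC 6 μg/mL: adequate.

19.5 μg/mL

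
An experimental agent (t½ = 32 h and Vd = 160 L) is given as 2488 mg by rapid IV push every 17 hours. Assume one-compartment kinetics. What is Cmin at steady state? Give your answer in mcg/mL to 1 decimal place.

34.9 mcg/mL

k = ln2/t½ = ln2/32 ≈ 0.021661 h⁻¹; fraction remaining f = e^(−kτ) = e^(−0.021661×17) ≈ 0.6920.
At steady state, accumulation factor R = 1/(1 − e^(−kτ)) ≈ 3.2468.
Each bolus raises the concentration by D/Vd = 2488/160 ≈ 15.550 mcg/mL.
Cmax,ss = C₀/(1 − f) ≈ 15.550/0.3080 ≈ 50.487 mcg/mL.
One interval later, Cmin,ss = Cmax,ss·e^(−kτ) ≈ 50.487 × 0.6920 ≈ 34.937 mcg/mL.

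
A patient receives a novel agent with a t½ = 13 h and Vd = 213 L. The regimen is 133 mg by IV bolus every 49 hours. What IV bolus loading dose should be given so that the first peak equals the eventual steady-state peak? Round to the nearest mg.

f = (1/2)^(49/13) ≈ 0.073341; accumulation ratio R = 1/(1−f) ≈ 1.07915.
Loading dose to hit Cmax,ss on first dose: D_load = D_maint·R ≈ 133 × 1.07915 ≈ 143.53 mg.

144 mg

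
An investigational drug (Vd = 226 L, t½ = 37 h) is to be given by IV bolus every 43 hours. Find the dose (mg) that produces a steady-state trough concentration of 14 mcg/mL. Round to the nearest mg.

3917 mg

τ/t½ = 43/37 ≈ 1.1622, so f = (1/2)^(43/37) ≈ 0.446842.
Cmin,ss = (D/Vd)·f/(1−f), so D = Cmin,ss·Vd·(1−f)/f.
D = 14 × 226 × (1−f)/f ≈ 14 × 226 × 1.23793 ≈ 3916.81 mg.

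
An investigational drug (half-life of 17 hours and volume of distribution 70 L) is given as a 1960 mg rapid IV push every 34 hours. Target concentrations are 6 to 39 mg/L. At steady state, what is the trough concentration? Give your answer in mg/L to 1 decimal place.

9.3 mg/L

τ = 34 h = 2 half-lives, so f = (1/2)^2 = 0.25.
Accumulation ratio R = 1/(1 − f) = 1/0.75 = 4/3.
Single-dose peak C₀ = D/Vd = 1960/70 = 28 mg/L.
Steady-state peak Cmax,ss = C₀·R = 28 × 4/3 ≈ 37.333 mg/L.
Steady-state trough Cmin,ss = Cmax,ss·f ≈ 37.333 × 0.25 ≈ 9.333 mg/L.
Trough 9.3 mg/L vs MEC 6 mg/L: adequate.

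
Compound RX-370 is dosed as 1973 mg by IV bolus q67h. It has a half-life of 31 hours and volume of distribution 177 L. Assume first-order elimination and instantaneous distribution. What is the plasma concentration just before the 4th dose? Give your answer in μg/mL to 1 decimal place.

3.2 μg/mL

f = (1/2)^(τ/t½) = (1/2)^(67/31) ≈ 0.2236.
C₀ = D/Vd = 1973/177 ≈ 11.147 μg/mL.
Before the 4th dose, 3 doses have been given. Superposition: Cmin = C₀·(f + f² + … + f^3).
≈ 11.147 × (0.2236 + 0.0500 + 0.0112) ≈ 11.147 × 0.2848 ≈ 3.175 μg/mL.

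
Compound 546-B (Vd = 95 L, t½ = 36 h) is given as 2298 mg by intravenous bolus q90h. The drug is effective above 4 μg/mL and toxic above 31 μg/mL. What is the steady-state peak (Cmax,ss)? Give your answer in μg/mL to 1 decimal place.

k = ln2/t½ = ln2/36 ≈ 0.019254 h⁻¹; fraction remaining f = e^(−kτ) = e^(−0.019254×90) ≈ 0.1768.
At steady state, accumulation factor R = 1/(1 − e^(−kτ)) ≈ 1.2148.
Single-dose peak C₀ = D/Vd = 2298/95 ≈ 24.189 μg/mL.
Steady-state peak Cmax,ss = C₀·R ≈ 24.189 × 1.2148 ≈ 29.385 μg/mL.
Peak 29.4 μg/mL vs MTC 31 μg/mL: below toxic threshold.

29.4 μg/mL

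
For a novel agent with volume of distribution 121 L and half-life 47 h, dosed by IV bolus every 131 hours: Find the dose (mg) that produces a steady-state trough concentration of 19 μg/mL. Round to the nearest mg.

13571 mg

τ/t½ = 131/47 ≈ 2.7872, so f = (1/2)^(131/47) ≈ 0.144863.
Cmin,ss = (D/Vd)·f/(1−f), so D = Cmin,ss·Vd·(1−f)/f.
D = 19 × 121 × (1−f)/f ≈ 19 × 121 × 5.90307 ≈ 13571.16 mg.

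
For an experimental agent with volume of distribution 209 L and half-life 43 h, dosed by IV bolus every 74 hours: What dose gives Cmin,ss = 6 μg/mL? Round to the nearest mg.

τ/t½ = 74/43 ≈ 1.7209, so f = (1/2)^(74/43) ≈ 0.303353.
Cmin,ss = (D/Vd)·f/(1−f), so D = Cmin,ss·Vd·(1−f)/f.
D = 6 × 209 × (1−f)/f ≈ 6 × 209 × 2.29649 ≈ 2879.80 mg.

2880 mg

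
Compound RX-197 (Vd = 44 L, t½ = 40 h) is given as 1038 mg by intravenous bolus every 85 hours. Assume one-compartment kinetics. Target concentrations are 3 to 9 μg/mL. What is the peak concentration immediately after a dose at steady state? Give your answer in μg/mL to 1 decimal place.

Over one 85-h interval, 85/40 ≈ 2.125 half-lives elapse, leaving f ≈ 0.2293 of each dose.
Accumulation ratio R = 1/(1 − f) ≈ 1/0.7707 ≈ 1.2975.
Single-dose peak C₀ = D/Vd = 1038/44 ≈ 23.591 μg/mL.
Steady-state peak Cmax,ss = C₀·R ≈ 23.591 × 1.2975 ≈ 30.609 μg/mL.
Peak 30.6 μg/mL vs MTC 9 μg/mL: exceeds toxic threshold.

30.6 μg/mL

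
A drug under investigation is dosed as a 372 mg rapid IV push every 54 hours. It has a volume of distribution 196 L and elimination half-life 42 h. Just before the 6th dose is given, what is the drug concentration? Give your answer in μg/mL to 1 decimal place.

1.3 μg/mL

f = (1/2)^(τ/t½) = (1/2)^(54/42) ≈ 0.4102.
C₀ = D/Vd = 372/196 ≈ 1.898 μg/mL.
Before the 6th dose, 5 doses have been given. Superposition: Cmin = C₀·(f + f² + … + f^5).
≈ 1.898 × (0.4102 + 0.1683 + 0.0690 + 0.0283 + 0.0116) ≈ 1.898 × 0.6874 ≈ 1.305 μg/mL.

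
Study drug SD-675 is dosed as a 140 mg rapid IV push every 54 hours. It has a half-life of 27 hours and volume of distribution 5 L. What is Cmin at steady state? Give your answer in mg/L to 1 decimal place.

9.3 mg/L

The dosing interval is 2 half-lives, so f = 2^(−2) = 0.25.
At steady state, R = 1/(1 − 0.25) = 4/3.
Single-dose peak C₀ = D/Vd = 140/5 = 28 mg/L.
Steady-state peak Cmax,ss = C₀·R = 28 × 4/3 ≈ 37.333 mg/L.
Steady-state trough Cmin,ss = Cmax,ss·f ≈ 37.333 × 0.25 ≈ 9.333 mg/L.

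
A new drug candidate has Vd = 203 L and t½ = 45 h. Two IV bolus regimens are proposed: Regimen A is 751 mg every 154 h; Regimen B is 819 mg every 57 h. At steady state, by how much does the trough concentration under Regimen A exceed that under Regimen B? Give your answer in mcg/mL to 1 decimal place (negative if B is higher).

Regimen A: f = (1/2)^(154/45) ≈ 0.0933; Cmin,ss = (751/203)·f/(1−f) ≈ 0.381 mcg/mL.
Regimen B: f = (1/2)^(57/45) ≈ 0.4156; Cmin,ss = (819/203)·f/(1−f) ≈ 2.869 mcg/mL.
Difference ≈ 0.381 − 2.869 ≈ -2.488 mcg/mL.

-2.5 mcg/mL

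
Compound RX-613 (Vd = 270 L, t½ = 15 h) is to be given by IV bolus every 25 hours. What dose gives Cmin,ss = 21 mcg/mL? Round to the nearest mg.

τ/t½ = 25/15 ≈ 1.6667, so f = (1/2)^(25/15) ≈ 0.314980.
Cmin,ss = (D/Vd)·f/(1−f), so D = Cmin,ss·Vd·(1−f)/f.
D = 21 × 270 × (1−f)/f ≈ 21 × 270 × 2.17480 ≈ 12331.12 mg.

12331 mg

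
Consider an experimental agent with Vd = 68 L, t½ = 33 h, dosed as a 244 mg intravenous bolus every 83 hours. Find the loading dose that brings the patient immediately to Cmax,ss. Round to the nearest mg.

296 mg

f = (1/2)^(83/33) ≈ 0.174930; accumulation ratio R = 1/(1−f) ≈ 1.21202.
Loading dose to hit Cmax,ss on first dose: D_load = D_maint·R ≈ 244 × 1.21202 ≈ 295.73 mg.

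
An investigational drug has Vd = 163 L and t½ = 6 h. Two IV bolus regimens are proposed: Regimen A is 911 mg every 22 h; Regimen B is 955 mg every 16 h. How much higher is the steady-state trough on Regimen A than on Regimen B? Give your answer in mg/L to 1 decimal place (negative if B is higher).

Regimen A: f = (1/2)^(22/6) ≈ 0.0787; Cmin,ss = (911/163)·f/(1−f) ≈ 0.477 mg/L.
Regimen B: f = (1/2)^(16/6) ≈ 0.1575; Cmin,ss = (955/163)·f/(1−f) ≈ 1.095 mg/L.
Difference ≈ 0.477 − 1.095 ≈ -0.618 mg/L.

-0.6 mg/L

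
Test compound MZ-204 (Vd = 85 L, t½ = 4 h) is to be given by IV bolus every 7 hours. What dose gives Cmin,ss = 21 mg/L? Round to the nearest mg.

4219 mg

τ/t½ = 7/4 ≈ 1.75, so f = (1/2)^(7/4) ≈ 0.297302.
Cmin,ss = (D/Vd)·f/(1−f), so D = Cmin,ss·Vd·(1−f)/f.
D = 21 × 85 × (1−f)/f ≈ 21 × 85 × 2.36358 ≈ 4218.99 mg.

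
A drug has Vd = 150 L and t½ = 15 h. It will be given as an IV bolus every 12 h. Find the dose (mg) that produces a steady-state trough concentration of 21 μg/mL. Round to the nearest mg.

2334 mg

τ/t½ = 12/15 ≈ 0.8, so f = (1/2)^(12/15) ≈ 0.574349.
Cmin,ss = (D/Vd)·f/(1−f), so D = Cmin,ss·Vd·(1−f)/f.
D = 21 × 150 × (1−f)/f ≈ 21 × 150 × 0.74110 ≈ 2334.47 mg.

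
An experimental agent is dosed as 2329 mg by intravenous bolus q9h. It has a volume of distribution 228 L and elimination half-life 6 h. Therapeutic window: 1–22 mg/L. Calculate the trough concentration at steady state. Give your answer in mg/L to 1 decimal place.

τ/t½ = 9/6 ≈ 1.5, so fraction remaining f = (1/2)^(9/6) ≈ 0.3536.
Single-dose peak C₀ = D/Vd = 2329/228 ≈ 10.215 mg/L.
Steady-state trough Cmin,ss = C₀·f/(1−f) ≈ 10.215 × 0.3536/0.6464 ≈ 5.588 mg/L.
Trough 5.6 mg/L vs MEC 1 mg/L: adequate.

5.6 mg/L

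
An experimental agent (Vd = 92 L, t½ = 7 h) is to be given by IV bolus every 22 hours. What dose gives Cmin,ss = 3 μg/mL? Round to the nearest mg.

2162 mg

τ/t½ = 22/7 ≈ 3.1429, so f = (1/2)^(22/7) ≈ 0.113215.
Cmin,ss = (D/Vd)·f/(1−f), so D = Cmin,ss·Vd·(1−f)/f.
D = 3 × 92 × (1−f)/f ≈ 3 × 92 × 7.83275 ≈ 2161.84 mg.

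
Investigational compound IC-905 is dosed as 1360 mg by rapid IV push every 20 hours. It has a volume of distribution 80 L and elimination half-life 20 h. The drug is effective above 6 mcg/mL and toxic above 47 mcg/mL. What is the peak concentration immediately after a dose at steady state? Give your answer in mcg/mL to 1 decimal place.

τ = 20 h = 1 half-life, so f = (1/2)^1 = 0.5.
At steady state, R = 1/(1 − 0.5) = 2/1.
Single-dose peak C₀ = D/Vd = 1360/80 = 17 mcg/mL.
Steady-state peak Cmax,ss = C₀·R = 17 × 2/1 ≈ 34.000 mcg/mL.
Peak 34.0 mcg/mL vs MTC 47 mcg/mL: below toxic threshold.

34.0 mcg/mL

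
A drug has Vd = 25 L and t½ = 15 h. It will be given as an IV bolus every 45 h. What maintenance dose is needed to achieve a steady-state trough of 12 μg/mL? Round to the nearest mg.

2100 mg

τ/t½ = 45/15 ≈ 3, so f = (1/2)^(45/15) ≈ 0.125000.
Cmin,ss = (D/Vd)·f/(1−f), so D = Cmin,ss·Vd·(1−f)/f.
D = 12 × 25 × (1−f)/f ≈ 12 × 25 × 7.00000 ≈ 2100.00 mg.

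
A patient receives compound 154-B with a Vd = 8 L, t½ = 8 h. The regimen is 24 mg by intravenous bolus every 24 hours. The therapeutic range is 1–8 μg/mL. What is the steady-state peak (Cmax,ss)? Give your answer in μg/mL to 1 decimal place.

The dosing interval is 3 half-lives, so f = 2^(−3) = 0.125.
At steady state, R = 1/(1 − 0.125) = 8/7.
Single-dose peak C₀ = D/Vd = 24/8 = 3 μg/mL.
Steady-state peak Cmax,ss = C₀·R = 3 × 8/7 ≈ 3.429 μg/mL.
Peak 3.4 μg/mL vs MTC 8 μg/mL: below toxic threshold.

3.4 μg/mL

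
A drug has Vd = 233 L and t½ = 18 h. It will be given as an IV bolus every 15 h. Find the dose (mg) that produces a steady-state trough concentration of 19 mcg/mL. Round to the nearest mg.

3461 mg

τ/t½ = 15/18 ≈ 0.83333, so f = (1/2)^(15/18) ≈ 0.561231.
Cmin,ss = (D/Vd)·f/(1−f), so D = Cmin,ss·Vd·(1−f)/f.
D = 19 × 233 × (1−f)/f ≈ 19 × 233 × 0.78180 ≈ 3461.03 mg.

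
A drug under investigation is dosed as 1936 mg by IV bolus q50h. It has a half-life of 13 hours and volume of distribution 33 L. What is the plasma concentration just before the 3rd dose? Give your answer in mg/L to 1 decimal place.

f = (1/2)^(τ/t½) = (1/2)^(50/13) ≈ 0.0695.
C₀ = D/Vd = 1936/33 ≈ 58.667 mg/L.
Before the 3rd dose, 2 doses have been given. Superposition: Cmin = C₀·(f + f²).
≈ 58.667 × (0.0695 + 0.0048) ≈ 58.667 × 0.0743 ≈ 4.359 mg/L.

4.4 mg/L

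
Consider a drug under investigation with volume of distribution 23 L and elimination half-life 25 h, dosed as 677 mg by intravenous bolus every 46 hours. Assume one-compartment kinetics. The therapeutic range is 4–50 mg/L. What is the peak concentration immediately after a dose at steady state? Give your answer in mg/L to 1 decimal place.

40.8 mg/L

τ/t½ = 46/25 ≈ 1.84, so fraction remaining f = (1/2)^(46/25) ≈ 0.2793.
At steady state, accumulation factor R = 1/(1 − e^(−kτ)) ≈ 1.3875.
Single-dose peak C₀ = D/Vd = 677/23 ≈ 29.435 mg/L.
Steady-state peak Cmax,ss = C₀·R ≈ 29.435 × 1.3875 ≈ 40.841 mg/L.
Peak 40.8 mg/L vs MTC 50 mg/L: below toxic threshold.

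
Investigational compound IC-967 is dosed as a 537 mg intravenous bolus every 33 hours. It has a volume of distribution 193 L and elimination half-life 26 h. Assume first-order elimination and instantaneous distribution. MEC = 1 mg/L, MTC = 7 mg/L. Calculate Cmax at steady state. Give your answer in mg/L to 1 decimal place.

4.8 mg/L

τ/t½ = 33/26 ≈ 1.2692, so fraction remaining f = (1/2)^(33/26) ≈ 0.4149.
At steady state, accumulation factor R = 1/(1 − e^(−kτ)) ≈ 1.7091.
Single-dose peak C₀ = D/Vd = 537/193 ≈ 2.782 mg/L.
Steady-state peak Cmax,ss = C₀·R ≈ 2.782 × 1.7091 ≈ 4.755 mg/L.
Peak 4.8 mg/L vs MTC 7 mg/L: below toxic threshold.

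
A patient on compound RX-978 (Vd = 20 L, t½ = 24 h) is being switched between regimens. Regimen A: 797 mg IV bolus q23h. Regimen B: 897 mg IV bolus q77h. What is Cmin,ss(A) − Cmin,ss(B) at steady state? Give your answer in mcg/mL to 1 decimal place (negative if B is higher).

Regimen A: f = (1/2)^(23/24) ≈ 0.5147; Cmin,ss = (797/20)·f/(1−f) ≈ 42.264 mcg/mL.
Regimen B: f = (1/2)^(77/24) ≈ 0.1082; Cmin,ss = (897/20)·f/(1−f) ≈ 5.442 mcg/mL.
Difference ≈ 42.264 − 5.442 ≈ 36.822 mcg/mL.

36.8 mcg/mL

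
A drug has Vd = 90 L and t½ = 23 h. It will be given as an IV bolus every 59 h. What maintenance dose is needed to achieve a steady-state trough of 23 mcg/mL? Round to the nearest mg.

10181 mg

τ/t½ = 59/23 ≈ 2.5652, so f = (1/2)^(59/23) ≈ 0.168963.
Cmin,ss = (D/Vd)·f/(1−f), so D = Cmin,ss·Vd·(1−f)/f.
D = 23 × 90 × (1−f)/f ≈ 23 × 90 × 4.91846 ≈ 10181.21 mg.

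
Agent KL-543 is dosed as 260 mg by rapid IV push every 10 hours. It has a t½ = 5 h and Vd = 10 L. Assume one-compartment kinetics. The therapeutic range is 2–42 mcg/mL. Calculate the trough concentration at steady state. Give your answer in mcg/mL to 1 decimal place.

8.7 mcg/mL

τ = 10 h = 2 half-lives, so f = (1/2)^2 = 0.25.
At steady state, R = 1/(1 − 0.25) = 4/3.
Single-dose peak C₀ = D/Vd = 260/10 = 26 mcg/mL.
Steady-state peak Cmax,ss = C₀·R = 26 × 4/3 ≈ 34.667 mcg/mL.
Steady-state trough Cmin,ss = Cmax,ss·f ≈ 34.667 × 0.25 ≈ 8.667 mcg/mL.
Trough 8.7 mcg/mL vs MEC 2 mcg/mL: adequate.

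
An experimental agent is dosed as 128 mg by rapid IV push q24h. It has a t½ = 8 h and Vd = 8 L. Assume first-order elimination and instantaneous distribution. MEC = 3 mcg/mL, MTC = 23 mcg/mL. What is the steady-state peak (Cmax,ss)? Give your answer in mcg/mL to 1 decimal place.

18.3 mcg/mL

τ = 24 h = 3 half-lives, so f = (1/2)^3 = 0.125.
At steady state, R = 1/(1 − 0.125) = 8/7.
Single-dose peak C₀ = D/Vd = 128/8 = 16 mcg/mL.
Steady-state peak Cmax,ss = C₀·R = 16 × 8/7 ≈ 18.286 mcg/mL.
Peak 18.3 mcg/mL vs MTC 23 mcg/mL: below toxic threshold.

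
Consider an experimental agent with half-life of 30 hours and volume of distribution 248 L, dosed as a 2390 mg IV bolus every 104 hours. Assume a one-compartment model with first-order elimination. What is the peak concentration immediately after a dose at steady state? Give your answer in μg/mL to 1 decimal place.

10.6 μg/mL

τ/t½ = 104/30 ≈ 3.4667, so fraction remaining f = (1/2)^(104/30) ≈ 0.0905.
Accumulation ratio R = 1/(1 − f) ≈ 1/0.9095 ≈ 1.0995.
Each bolus raises the concentration by D/Vd = 2390/248 ≈ 9.637 μg/mL.
Cmax,ss = C₀/(1 − f) ≈ 9.637/0.9095 ≈ 10.596 μg/mL.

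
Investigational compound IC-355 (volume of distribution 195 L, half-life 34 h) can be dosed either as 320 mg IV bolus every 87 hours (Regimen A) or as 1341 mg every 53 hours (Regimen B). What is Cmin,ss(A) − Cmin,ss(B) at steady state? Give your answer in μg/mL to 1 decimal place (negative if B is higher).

-3.2 μg/mL

Regimen A: f = (1/2)^(87/34) ≈ 0.1697; Cmin,ss = (320/195)·f/(1−f) ≈ 0.335 μg/mL.
Regimen B: f = (1/2)^(53/34) ≈ 0.3394; Cmin,ss = (1341/195)·f/(1−f) ≈ 3.533 μg/mL.
Difference ≈ 0.335 − 3.533 ≈ -3.198 μg/mL.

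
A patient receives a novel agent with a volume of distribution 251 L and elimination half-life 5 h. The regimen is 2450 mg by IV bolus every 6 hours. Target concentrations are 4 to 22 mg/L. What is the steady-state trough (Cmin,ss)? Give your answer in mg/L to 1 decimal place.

7.5 mg/L

Over one 6-h interval, 6/5 ≈ 1.2 half-lives elapse, leaving f ≈ 0.4353 of each dose.
Accumulation ratio R = 1/(1 − f) ≈ 1/0.5647 ≈ 1.7709.
Each bolus raises the concentration by D/Vd = 2450/251 ≈ 9.761 mg/L.
Cmax,ss = C₀/(1 − f) ≈ 9.761/0.5647 ≈ 17.285 mg/L.
Steady-state trough Cmin,ss = Cmax,ss·f ≈ 17.285 × 0.4353 ≈ 7.524 mg/L.
Trough 7.5 mg/L vs MEC 4 mg/L: adequate.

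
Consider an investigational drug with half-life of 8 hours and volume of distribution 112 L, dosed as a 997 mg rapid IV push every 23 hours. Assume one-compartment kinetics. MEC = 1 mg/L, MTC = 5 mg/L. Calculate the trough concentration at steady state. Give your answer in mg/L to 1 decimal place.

k = ln2/t½ = ln2/8 ≈ 0.086643 h⁻¹; fraction remaining f = e^(−kτ) = e^(−0.086643×23) ≈ 0.1363.
Single-dose peak C₀ = D/Vd = 997/112 ≈ 8.902 mg/L.
Steady-state trough Cmin,ss = C₀·f/(1−f) ≈ 8.902 × 0.1363/0.8637 ≈ 1.405 mg/L.
Trough 1.4 mg/L vs MEC 1 mg/L: adequate.

1.4 mg/L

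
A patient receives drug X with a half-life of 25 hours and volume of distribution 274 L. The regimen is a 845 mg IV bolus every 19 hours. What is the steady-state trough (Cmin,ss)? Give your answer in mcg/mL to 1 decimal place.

4.4 mcg/mL

Over one 19-h interval, 19/25 ≈ 0.76 half-lives elapse, leaving f ≈ 0.5905 of each dose.
Accumulation ratio R = 1/(1 − f) ≈ 1/0.4095 ≈ 2.4420.
Single-dose peak C₀ = D/Vd = 845/274 ≈ 3.084 mcg/mL.
Steady-state peak Cmax,ss = C₀·R ≈ 3.084 × 2.4420 ≈ 7.531 mcg/mL.
One interval later, Cmin,ss = Cmax,ss·e^(−kτ) ≈ 7.531 × 0.5905 ≈ 4.447 mcg/mL.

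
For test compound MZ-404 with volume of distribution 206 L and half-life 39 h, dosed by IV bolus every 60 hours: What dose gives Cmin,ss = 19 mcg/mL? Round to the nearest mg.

τ/t½ = 60/39 ≈ 1.5385, so f = (1/2)^(60/39) ≈ 0.344252.
Cmin,ss = (D/Vd)·f/(1−f), so D = Cmin,ss·Vd·(1−f)/f.
D = 19 × 206 × (1−f)/f ≈ 19 × 206 × 1.90485 ≈ 7455.58 mg.

7456 mg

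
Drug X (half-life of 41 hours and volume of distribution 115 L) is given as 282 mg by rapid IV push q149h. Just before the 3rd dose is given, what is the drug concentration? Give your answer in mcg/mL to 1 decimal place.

0.2 mcg/mL

f = (1/2)^(τ/t½) = (1/2)^(149/41) ≈ 0.0805.
C₀ = D/Vd = 282/115 ≈ 2.452 mcg/mL.
Before the 3rd dose, 2 doses have been given. Superposition: Cmin = C₀·(f + f²).
≈ 2.452 × (0.0805 + 0.0065) ≈ 2.452 × 0.0870 ≈ 0.213 mcg/mL.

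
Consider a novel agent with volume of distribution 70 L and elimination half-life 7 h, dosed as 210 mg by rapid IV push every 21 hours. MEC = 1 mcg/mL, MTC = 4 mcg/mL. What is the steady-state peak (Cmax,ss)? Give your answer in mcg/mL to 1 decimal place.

τ = 21 h = 3 half-lives, so f = (1/2)^3 = 0.125.
Accumulation ratio R = 1/(1 − f) = 1/0.875 = 8/7.
Single-dose peak C₀ = D/Vd = 210/70 = 3 mcg/mL.
Steady-state peak Cmax,ss = C₀·R = 3 × 8/7 ≈ 3.429 mcg/mL.
Peak 3.4 mcg/mL vs MTC 4 mcg/mL: below toxic threshold.

3.4 mcg/mL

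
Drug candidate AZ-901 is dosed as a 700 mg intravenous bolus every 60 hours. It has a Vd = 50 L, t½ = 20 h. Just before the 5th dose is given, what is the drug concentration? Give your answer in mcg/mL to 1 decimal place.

f = (1/2)^(τ/t½) = (1/2)^(60/20) ≈ 0.1250.
C₀ = D/Vd = 700/50 ≈ 14.000 mcg/mL.
Before the 5th dose, 4 doses have been given. Superposition: Cmin = C₀·(f + f² + … + f^4).
≈ 14.000 × (0.1250 + 0.0156 + 0.0020 + 0.0002) ≈ 14.000 × 0.1428 ≈ 1.999 mcg/mL.

2.0 mcg/mL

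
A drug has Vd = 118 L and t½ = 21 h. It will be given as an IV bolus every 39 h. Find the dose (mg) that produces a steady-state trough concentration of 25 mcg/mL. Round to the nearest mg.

7738 mg

τ/t½ = 39/21 ≈ 1.8571, so f = (1/2)^(39/21) ≈ 0.276022.
Cmin,ss = (D/Vd)·f/(1−f), so D = Cmin,ss·Vd·(1−f)/f.
D = 25 × 118 × (1−f)/f ≈ 25 × 118 × 2.62290 ≈ 7737.56 mg.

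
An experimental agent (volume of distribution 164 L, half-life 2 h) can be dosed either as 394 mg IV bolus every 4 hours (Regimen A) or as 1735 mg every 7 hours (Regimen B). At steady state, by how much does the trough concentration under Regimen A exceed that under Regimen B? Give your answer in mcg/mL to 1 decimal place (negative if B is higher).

Regimen A: f = (1/2)^(4/2) ≈ 0.2500; Cmin,ss = (394/164)·f/(1−f) ≈ 0.801 mcg/mL.
Regimen B: f = (1/2)^(7/2) ≈ 0.0884; Cmin,ss = (1735/164)·f/(1−f) ≈ 1.026 mcg/mL.
Difference ≈ 0.801 − 1.026 ≈ -0.225 mcg/mL.

-0.2 mcg/mL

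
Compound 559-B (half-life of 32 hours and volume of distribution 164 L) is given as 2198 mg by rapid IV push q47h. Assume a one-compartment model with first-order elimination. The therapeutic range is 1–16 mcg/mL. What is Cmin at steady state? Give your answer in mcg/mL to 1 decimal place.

Over one 47-h interval, 47/32 ≈ 1.4688 half-lives elapse, leaving f ≈ 0.3613 of each dose.
At steady state, accumulation factor R = 1/(1 − e^(−kτ)) ≈ 1.5657.
Single-dose peak C₀ = D/Vd = 2198/164 ≈ 13.402 mcg/mL.
Cmax,ss = C₀/(1 − f) ≈ 13.402/0.6387 ≈ 20.983 mcg/mL.
Steady-state trough Cmin,ss = Cmax,ss·f ≈ 20.983 × 0.3613 ≈ 7.581 mcg/mL.
Trough 7.6 mcg/mL vs MEC 1 mcg/mL: adequate.

7.6 mcg/mL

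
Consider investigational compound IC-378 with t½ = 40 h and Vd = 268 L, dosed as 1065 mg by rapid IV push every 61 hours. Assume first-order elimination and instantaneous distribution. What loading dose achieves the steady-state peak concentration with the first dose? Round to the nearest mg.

1632 mg

f = (1/2)^(61/40) ≈ 0.347480; accumulation ratio R = 1/(1−f) ≈ 1.53252.
Loading dose to hit Cmax,ss on first dose: D_load = D_maint·R ≈ 1065 × 1.53252 ≈ 1632.13 mg.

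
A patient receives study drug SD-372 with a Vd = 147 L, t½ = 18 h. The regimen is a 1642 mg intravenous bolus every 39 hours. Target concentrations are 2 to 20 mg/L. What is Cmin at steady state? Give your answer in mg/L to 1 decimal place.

3.2 mg/L

k = ln2/t½ = ln2/18 ≈ 0.038508 h⁻¹; fraction remaining f = e^(−kτ) = e^(−0.038508×39) ≈ 0.2227.
At steady state, accumulation factor R = 1/(1 − e^(−kτ)) ≈ 1.2865.
Each bolus raises the concentration by D/Vd = 1642/147 ≈ 11.170 mg/L.
Cmax,ss = C₀/(1 − f) ≈ 11.170/0.7773 ≈ 14.370 mg/L.
Steady-state trough Cmin,ss = Cmax,ss·f ≈ 14.370 × 0.2227 ≈ 3.200 mg/L.
Trough 3.2 mg/L vs MEC 2 mg/L: adequate.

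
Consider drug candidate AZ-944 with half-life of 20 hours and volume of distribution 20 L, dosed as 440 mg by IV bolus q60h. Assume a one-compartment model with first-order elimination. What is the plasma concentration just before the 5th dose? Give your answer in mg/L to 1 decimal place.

f = (1/2)^(τ/t½) = (1/2)^(60/20) ≈ 0.1250.
C₀ = D/Vd = 440/20 ≈ 22.000 mg/L.
Before the 5th dose, 4 doses have been given. Superposition: Cmin = C₀·(f + f² + … + f^4).
≈ 22.000 × (0.1250 + 0.0156 + 0.0020 + 0.0002) ≈ 22.000 × 0.1428 ≈ 3.142 mg/L.

3.1 mg/L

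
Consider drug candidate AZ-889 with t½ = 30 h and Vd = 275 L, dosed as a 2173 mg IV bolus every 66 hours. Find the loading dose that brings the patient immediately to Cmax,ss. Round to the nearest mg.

2777 mg

f = (1/2)^(66/30) ≈ 0.217638; accumulation ratio R = 1/(1−f) ≈ 1.27818.
Loading dose to hit Cmax,ss on first dose: D_load = D_maint·R ≈ 2173 × 1.27818 ≈ 2777.49 mg.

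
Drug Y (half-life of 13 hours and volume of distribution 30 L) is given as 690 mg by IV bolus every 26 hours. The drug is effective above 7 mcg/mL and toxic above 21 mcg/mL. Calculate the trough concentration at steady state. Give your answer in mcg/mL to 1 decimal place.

7.7 mcg/mL

τ = 26 h = 2 half-lives, so f = (1/2)^2 = 0.25.
Accumulation ratio R = 1/(1 − f) = 1/0.75 = 4/3.
Single-dose peak C₀ = D/Vd = 690/30 = 23 mcg/mL.
Steady-state peak Cmax,ss = C₀·R = 23 × 4/3 ≈ 30.667 mcg/mL.
Steady-state trough Cmin,ss = Cmax,ss·f ≈ 30.667 × 0.25 ≈ 7.667 mcg/mL.
Trough 7.7 mcg/mL vs MEC 7 mcg/mL: adequate.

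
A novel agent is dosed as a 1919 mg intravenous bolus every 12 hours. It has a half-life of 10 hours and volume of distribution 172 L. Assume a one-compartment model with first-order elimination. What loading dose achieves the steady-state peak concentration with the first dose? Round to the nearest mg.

f = (1/2)^(12/10) ≈ 0.435275; accumulation ratio R = 1/(1−f) ≈ 1.77077.
Loading dose to hit Cmax,ss on first dose: D_load = D_maint·R ≈ 1919 × 1.77077 ≈ 3398.11 mg.

3398 mg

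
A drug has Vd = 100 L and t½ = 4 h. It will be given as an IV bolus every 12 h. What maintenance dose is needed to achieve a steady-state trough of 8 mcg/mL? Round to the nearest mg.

τ/t½ = 12/4 ≈ 3, so f = (1/2)^(12/4) ≈ 0.125000.
Cmin,ss = (D/Vd)·f/(1−f), so D = Cmin,ss·Vd·(1−f)/f.
D = 8 × 100 × (1−f)/f ≈ 8 × 100 × 7.00000 ≈ 5600.00 mg.

5600 mg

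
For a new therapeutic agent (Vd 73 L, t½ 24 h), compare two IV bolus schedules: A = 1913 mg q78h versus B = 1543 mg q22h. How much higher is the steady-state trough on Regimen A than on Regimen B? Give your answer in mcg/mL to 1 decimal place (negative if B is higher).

Regimen A: f = (1/2)^(78/24) ≈ 0.1051; Cmin,ss = (1913/73)·f/(1−f) ≈ 3.078 mcg/mL.
Regimen B: f = (1/2)^(22/24) ≈ 0.5297; Cmin,ss = (1543/73)·f/(1−f) ≈ 23.807 mcg/mL.
Difference ≈ 3.078 − 23.807 ≈ -20.729 mcg/mL.

-20.7 mcg/mL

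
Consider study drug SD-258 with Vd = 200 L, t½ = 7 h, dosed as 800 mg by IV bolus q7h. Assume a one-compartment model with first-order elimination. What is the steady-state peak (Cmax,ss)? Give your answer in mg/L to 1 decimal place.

The dosing interval is 1 half-life, so f = 2^(−1) = 0.5.
At steady state, R = 1/(1 − 0.5) = 2/1.
Single-dose peak C₀ = D/Vd = 800/200 = 4 mg/L.
Steady-state peak Cmax,ss = C₀·R = 4 × 2/1 ≈ 8.000 mg/L.

8.0 mg/L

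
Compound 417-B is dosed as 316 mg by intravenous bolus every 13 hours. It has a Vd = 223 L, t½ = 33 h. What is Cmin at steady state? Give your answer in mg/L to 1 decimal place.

4.5 mg/L

Over one 13-h interval, 13/33 ≈ 0.39394 half-lives elapse, leaving f ≈ 0.7610 of each dose.
Single-dose peak C₀ = D/Vd = 316/223 ≈ 1.417 mg/L.
Steady-state trough Cmin,ss = C₀·f/(1−f) ≈ 1.417 × 0.7610/0.2390 ≈ 4.512 mg/L.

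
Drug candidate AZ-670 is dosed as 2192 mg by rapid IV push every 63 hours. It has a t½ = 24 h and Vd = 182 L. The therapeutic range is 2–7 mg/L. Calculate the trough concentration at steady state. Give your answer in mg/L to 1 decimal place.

Over one 63-h interval, 63/24 ≈ 2.625 half-lives elapse, leaving f ≈ 0.1621 of each dose.
Accumulation ratio R = 1/(1 − f) ≈ 1/0.8379 ≈ 1.1935.
Single-dose peak C₀ = D/Vd = 2192/182 ≈ 12.044 mg/L.
Cmax,ss = C₀/(1 − f) ≈ 12.044/0.8379 ≈ 14.374 mg/L.
One interval later, Cmin,ss = Cmax,ss·e^(−kτ) ≈ 14.374 × 0.1621 ≈ 2.330 mg/L.
Trough 2.3 mg/L vs MEC 2 mg/L: adequate.

2.3 mg/L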